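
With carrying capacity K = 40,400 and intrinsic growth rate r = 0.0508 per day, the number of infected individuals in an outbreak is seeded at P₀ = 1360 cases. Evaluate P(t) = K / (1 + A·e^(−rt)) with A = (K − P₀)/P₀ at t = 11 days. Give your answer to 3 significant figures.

A = (40400 − 1360)/1360 = 28.70588
P(11) = 40400 / (1 + 28.70588·e^(−0.0508·11)) = 40400 / (1 + 28.70588·0.571895)
= 40400 / 17.41675 ≈ 2319.61

≈ 2,320 cases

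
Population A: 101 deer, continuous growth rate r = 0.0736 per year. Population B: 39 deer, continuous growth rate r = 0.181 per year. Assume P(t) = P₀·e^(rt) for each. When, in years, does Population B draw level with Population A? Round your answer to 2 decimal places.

t ≈ 8.86 years

101·e^(0.0736t) = 39·e^(0.181t)
101/39 = e^((0.181 − 0.0736)t) → ln(2.58974) = 0.1074·t
t = 0.95156 / 0.1074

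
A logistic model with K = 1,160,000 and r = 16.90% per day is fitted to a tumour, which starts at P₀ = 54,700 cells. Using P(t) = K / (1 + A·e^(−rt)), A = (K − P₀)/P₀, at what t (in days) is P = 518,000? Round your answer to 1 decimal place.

A = (1160000 − 54700)/54700 = 20.20658
518000 = 1160000/(1 + 20.20658·e^(−0.169t)) → 1 + 20.20658·e^(−0.169t) = 2.23938
e^(−0.169t) = 0.061336 → t = ln(16.30375)/0.169 = 2.7914/0.169

t ≈ 16.5 days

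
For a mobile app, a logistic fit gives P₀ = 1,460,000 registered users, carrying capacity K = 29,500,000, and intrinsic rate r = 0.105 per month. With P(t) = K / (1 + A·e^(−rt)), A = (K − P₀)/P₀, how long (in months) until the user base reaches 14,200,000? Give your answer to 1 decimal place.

t ≈ 27.4 months

A = (29500000 − 1460000)/1460000 = 19.20548
14200000 = 29500000/(1 + 19.20548·e^(−0.105t)) → 1 + 19.20548·e^(−0.105t) = 2.07746
e^(−0.105t) = 0.056102 → t = ln(17.82469)/0.105 = 2.88058/0.105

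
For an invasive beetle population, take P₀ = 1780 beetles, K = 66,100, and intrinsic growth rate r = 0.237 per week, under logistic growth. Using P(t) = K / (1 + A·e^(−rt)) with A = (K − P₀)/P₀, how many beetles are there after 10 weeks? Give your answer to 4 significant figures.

≈ 15,100 beetles

A = (66100 − 1780)/1780 = 36.13483
P(10) = 66100 / (1 + 36.13483·e^(−0.237·10)) = 66100 / (1 + 36.13483·0.093481)
= 66100 / 4.37791 ≈ 15098.53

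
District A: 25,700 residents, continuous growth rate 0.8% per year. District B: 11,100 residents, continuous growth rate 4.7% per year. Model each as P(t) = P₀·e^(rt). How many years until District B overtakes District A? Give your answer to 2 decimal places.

t ≈ 21.53 years

25700·e^(0.008t) = 11100·e^(0.047t)
25700/11100 = e^((0.047 − 0.008)t) → ln(2.31532) = 0.039·t
t = 0.83955 / 0.039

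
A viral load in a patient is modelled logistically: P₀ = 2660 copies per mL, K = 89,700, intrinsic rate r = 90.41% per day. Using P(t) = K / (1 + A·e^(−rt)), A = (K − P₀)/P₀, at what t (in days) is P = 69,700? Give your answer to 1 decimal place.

t ≈ 5.2 days

A = (89700 − 2660)/2660 = 32.7218
69700 = 89700/(1 + 32.7218·e^(−0.9041t)) → 1 + 32.7218·e^(−0.9041t) = 1.28694
e^(−0.9041t) = 0.008769 → t = ln(114.03549)/0.9041 = 4.73651/0.9041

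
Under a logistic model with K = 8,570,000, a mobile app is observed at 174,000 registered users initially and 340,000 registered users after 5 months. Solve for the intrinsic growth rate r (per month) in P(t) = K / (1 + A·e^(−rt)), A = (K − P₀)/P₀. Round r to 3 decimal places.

r ≈ 0.138 per month

A = (8570000 − 174000)/174000 = 48.25287
340000 = 8570000/(1 + 48.25287·e^(−r·5)) → e^(−5r) = (25.20588 − 1)/48.25287 = 0.501646
r = −ln(0.501646)/5 = 0.68986/5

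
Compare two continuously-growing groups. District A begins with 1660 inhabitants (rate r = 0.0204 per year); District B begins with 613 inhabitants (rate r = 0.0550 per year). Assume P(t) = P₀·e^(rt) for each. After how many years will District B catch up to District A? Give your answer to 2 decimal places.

t ≈ 28.79 years

1660·e^(0.0204t) = 613·e^(0.055t)
1660/613 = e^((0.055 − 0.0204)t) → ln(2.70799) = 0.0346·t
t = 0.99621 / 0.0346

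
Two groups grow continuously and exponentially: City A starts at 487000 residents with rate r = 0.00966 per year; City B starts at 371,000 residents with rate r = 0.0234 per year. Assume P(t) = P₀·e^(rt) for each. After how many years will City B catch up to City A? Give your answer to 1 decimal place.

487000·e^(0.00966t) = 371000·e^(0.0234t)
487000/371000 = e^((0.0234 − 0.00966)t) → ln(1.31267) = 0.01374·t
t = 0.27206 / 0.01374

t ≈ 19.8 years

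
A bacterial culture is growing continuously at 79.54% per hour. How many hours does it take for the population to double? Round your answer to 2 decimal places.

doubling time = ln(2) / |r| = 0.69315 / 0.7954

doubling time ≈ 0.87 hours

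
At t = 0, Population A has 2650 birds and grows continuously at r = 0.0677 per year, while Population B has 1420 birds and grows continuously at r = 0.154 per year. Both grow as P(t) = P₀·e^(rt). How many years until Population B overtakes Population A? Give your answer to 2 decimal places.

t ≈ 7.23 years

2650·e^(0.0677t) = 1420·e^(0.154t)
2650/1420 = e^((0.154 − 0.0677)t) → ln(1.8662) = 0.0863·t
t = 0.6239 / 0.0863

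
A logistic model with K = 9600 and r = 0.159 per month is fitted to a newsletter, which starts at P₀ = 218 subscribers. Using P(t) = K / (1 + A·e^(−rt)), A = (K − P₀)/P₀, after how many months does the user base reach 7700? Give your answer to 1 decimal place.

A = (9600 − 218)/218 = 43.0367
7700 = 9600/(1 + 43.0367·e^(−0.159t)) → 1 + 43.0367·e^(−0.159t) = 1.24675
e^(−0.159t) = 0.005734 → t = ln(174.41188)/0.159 = 5.16142/0.159

t ≈ 32.5 months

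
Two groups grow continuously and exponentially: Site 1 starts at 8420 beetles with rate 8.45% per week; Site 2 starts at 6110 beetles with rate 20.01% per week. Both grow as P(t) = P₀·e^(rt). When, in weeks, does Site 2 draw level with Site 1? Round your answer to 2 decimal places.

t ≈ 2.77 weeks

8420·e^(0.0845t) = 6110·e^(0.2001t)
8420/6110 = e^((0.2001 − 0.0845)t) → ln(1.37807) = 0.1156·t
t = 0.32068 / 0.1156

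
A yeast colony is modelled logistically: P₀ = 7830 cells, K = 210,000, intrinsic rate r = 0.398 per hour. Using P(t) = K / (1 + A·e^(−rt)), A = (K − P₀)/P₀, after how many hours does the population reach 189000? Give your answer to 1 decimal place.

A = (210000 − 7830)/7830 = 25.81992
189000 = 210000/(1 + 25.81992·e^(−0.398t)) → 1 + 25.81992·e^(−0.398t) = 1.11111
e^(−0.398t) = 0.004303 → t = ln(232.37931)/0.398 = 5.44837/0.398

t ≈ 13.7 hours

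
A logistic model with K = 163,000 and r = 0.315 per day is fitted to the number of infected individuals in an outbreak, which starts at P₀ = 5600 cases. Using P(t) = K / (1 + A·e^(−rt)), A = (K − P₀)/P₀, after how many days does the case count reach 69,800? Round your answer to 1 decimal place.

t ≈ 9.7 days

A = (163000 − 5600)/5600 = 28.10714
69800 = 163000/(1 + 28.10714·e^(−0.315t)) → 1 + 28.10714·e^(−0.315t) = 2.33524
e^(−0.315t) = 0.047505 → t = ln(21.0502)/0.315 = 3.04691/0.315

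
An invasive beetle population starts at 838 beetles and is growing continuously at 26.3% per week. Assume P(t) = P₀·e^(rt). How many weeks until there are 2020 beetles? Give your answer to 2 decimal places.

t ≈ 3.35 weeks

2020 = 838 · e^(0.263·t)
t = ln(2020/838) / 0.263 = ln(2.4105) / 0.263 = 0.87983 / 0.263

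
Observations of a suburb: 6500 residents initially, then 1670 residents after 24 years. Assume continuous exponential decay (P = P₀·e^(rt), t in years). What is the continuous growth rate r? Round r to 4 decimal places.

r ≈ -0.0566 per year

1670 = 6500 · e^(r·24)
e^(24r) = 1670/6500 = 0.25692
r = ln(0.25692) / 24 = -1.35898 / 24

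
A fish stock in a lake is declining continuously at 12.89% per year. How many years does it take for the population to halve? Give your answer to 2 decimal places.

half-life ≈ 5.38 years

half-life = ln(2) / |r| = 0.69315 / 0.1289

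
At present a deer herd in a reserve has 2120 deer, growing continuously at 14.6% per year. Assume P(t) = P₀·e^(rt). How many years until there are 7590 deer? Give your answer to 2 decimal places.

7590 = 2120 · e^(0.146·t)
t = ln(7590/2120) / 0.146 = ln(3.58019) / 0.146 = 1.27542 / 0.146

t ≈ 8.74 years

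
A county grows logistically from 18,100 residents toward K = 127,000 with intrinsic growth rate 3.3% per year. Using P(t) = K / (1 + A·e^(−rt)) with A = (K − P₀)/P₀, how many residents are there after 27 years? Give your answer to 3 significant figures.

≈ 36,600 residents

A = (127000 − 18100)/18100 = 6.01657
P(27) = 127000 / (1 + 6.01657·e^(−0.033·27)) = 127000 / (1 + 6.01657·0.410245)
= 127000 / 3.46827 ≈ 36617.66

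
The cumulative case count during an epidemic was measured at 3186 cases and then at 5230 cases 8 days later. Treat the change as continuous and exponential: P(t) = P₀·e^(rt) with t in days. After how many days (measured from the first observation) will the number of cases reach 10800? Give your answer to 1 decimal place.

r = ln(5230/3186) / 8 ≈ 0.061956 per day
t = ln(10800/3186) / r = 1.22078 / 0.061956 ≈ 19.704

t ≈ 19.7 days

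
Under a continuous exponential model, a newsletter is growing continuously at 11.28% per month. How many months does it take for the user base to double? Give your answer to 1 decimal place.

doubling time ≈ 6.1 months

doubling time = ln(2) / |r| = 0.69315 / 0.1128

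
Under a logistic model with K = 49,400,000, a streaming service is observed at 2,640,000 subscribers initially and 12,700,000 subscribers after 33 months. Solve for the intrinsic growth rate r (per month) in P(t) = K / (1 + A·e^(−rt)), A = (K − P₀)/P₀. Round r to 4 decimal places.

A = (49400000 − 2640000)/2640000 = 17.71212
12700000 = 49400000/(1 + 17.71212·e^(−r·33)) → e^(−33r) = (3.88976 − 1)/17.71212 = 0.163152
r = −ln(0.163152)/33 = 1.81307/33

r ≈ 0.0549 per month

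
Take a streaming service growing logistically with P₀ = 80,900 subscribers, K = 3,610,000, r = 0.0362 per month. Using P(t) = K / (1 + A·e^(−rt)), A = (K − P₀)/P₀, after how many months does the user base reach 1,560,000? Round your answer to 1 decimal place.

t ≈ 96.8 months

A = (3610000 − 80900)/80900 = 43.62299
1560000 = 3610000/(1 + 43.62299·e^(−0.0362t)) → 1 + 43.62299·e^(−0.0362t) = 2.3141
e^(−0.0362t) = 0.030124 → t = ln(33.19603)/0.0362 = 3.50243/0.0362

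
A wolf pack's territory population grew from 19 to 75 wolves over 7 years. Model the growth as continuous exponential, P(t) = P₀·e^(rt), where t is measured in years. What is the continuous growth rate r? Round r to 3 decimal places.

r ≈ 0.196 per year

75 = 19 · e^(r·7)
e^(7r) = 75/19 = 3.94737
r = ln(3.94737) / 7 = 1.37305 / 7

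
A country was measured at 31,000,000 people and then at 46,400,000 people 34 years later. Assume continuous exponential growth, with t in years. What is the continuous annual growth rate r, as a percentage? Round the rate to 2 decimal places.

46400000 = 31000000 · e^(r·34)
e^(34r) = 46400000/31000000 = 1.49677
r = ln(1.49677) / 34 = 0.40331 / 34

r ≈ 1.19% per year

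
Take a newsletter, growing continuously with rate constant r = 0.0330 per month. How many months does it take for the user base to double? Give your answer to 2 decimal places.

doubling time = ln(2) / |r| = 0.69315 / 0.033

doubling time ≈ 21.00 months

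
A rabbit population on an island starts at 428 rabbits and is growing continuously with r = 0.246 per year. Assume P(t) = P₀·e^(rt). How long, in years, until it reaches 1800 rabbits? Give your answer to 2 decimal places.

1800 = 428 · e^(0.246·t)
t = ln(1800/428) / 0.246 = ln(4.20561) / 0.246 = 1.43642 / 0.246

t ≈ 5.84 years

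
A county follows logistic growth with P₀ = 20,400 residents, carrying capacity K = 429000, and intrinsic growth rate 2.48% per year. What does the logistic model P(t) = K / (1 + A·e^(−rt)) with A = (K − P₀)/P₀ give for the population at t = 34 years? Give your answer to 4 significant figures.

A = (429000 − 20400)/20400 = 20.02941
P(34) = 429000 / (1 + 20.02941·e^(−0.0248·34)) = 429000 / (1 + 20.02941·0.430331)
= 429000 / 9.61928 ≈ 44597.92

≈ 44,600 residents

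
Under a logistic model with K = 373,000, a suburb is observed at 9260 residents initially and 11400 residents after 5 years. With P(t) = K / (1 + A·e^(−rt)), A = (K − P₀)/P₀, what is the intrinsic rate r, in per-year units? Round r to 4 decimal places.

r ≈ 0.0428 per year

A = (373000 − 9260)/9260 = 39.28078
11400 = 373000/(1 + 39.28078·e^(−r·5)) → e^(−5r) = (32.7193 − 1)/39.28078 = 0.807502
r = −ln(0.807502)/5 = 0.21381/5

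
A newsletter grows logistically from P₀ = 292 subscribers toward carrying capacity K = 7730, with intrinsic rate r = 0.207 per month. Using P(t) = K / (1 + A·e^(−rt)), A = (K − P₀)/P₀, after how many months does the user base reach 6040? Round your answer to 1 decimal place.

t ≈ 21.8 months

A = (7730 − 292)/292 = 25.4726
6040 = 7730/(1 + 25.4726·e^(−0.207t)) → 1 + 25.4726·e^(−0.207t) = 1.2798
e^(−0.207t) = 0.010984 → t = ln(91.03818)/0.207 = 4.51128/0.207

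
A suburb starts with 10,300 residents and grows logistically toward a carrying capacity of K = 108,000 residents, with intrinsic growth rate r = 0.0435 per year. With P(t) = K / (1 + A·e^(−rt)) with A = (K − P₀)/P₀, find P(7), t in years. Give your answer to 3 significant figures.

≈ 13,500 residents

A = (108000 − 10300)/10300 = 9.48544
P(7) = 108000 / (1 + 9.48544·e^(−0.0435·7)) = 108000 / (1 + 9.48544·0.737492)
= 108000 / 7.99543 ≈ 13507.71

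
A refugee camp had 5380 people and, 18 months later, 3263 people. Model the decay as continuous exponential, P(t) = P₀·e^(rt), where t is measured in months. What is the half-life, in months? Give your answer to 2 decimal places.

r = ln(3263/5380) / 18 = ln(0.60651) / 18 ≈ -0.02778 per month
half-life = ln 2 / |r| = 0.69315 / 0.02778

half-life ≈ 24.95 months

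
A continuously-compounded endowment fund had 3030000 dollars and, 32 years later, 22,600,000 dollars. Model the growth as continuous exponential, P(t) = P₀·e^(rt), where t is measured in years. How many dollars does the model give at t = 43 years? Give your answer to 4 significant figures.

≈ 45,090,000 dollars

r = ln(22600000/3030000) / 32 ≈ 0.062793 per year
P(43) = 3030000 · e^(0.062793·43) = 3030000 · 14.88143 ≈ 45090734.69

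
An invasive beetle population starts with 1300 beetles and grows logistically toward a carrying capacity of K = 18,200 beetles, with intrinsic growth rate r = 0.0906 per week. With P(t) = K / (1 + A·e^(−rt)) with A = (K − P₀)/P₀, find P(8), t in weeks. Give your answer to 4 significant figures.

≈ 2,494 beetles

A = (18200 − 1300)/1300 = 13
P(8) = 18200 / (1 + 13·e^(−0.0906·8)) = 18200 / (1 + 13·0.484421)
= 18200 / 7.29748 ≈ 2494.01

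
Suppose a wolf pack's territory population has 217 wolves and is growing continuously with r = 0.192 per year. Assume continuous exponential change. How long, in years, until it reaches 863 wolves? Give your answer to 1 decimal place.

863 = 217 · e^(0.192·t)
t = ln(863/217) / 0.192 = ln(3.97696) / 0.192 = 1.38052 / 0.192

t ≈ 7.2 years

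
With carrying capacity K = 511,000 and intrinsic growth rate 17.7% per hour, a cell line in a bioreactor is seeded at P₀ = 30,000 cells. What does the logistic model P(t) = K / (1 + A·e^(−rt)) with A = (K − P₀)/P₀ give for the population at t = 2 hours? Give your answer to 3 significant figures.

A = (511000 − 30000)/30000 = 16.03333
P(2) = 511000 / (1 + 16.03333·e^(−0.177·2)) = 511000 / (1 + 16.03333·0.701875)
= 511000 / 12.2534 ≈ 41702.73

≈ 41,700 cells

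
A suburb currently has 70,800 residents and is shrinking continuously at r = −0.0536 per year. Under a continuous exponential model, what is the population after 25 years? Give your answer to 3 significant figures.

≈ 18,500 residents

P(25) = 70800 · e^(-0.0536·25) = 70800 · e^(-1.34)
= 70800 · 0.26185 ≈ 18538.67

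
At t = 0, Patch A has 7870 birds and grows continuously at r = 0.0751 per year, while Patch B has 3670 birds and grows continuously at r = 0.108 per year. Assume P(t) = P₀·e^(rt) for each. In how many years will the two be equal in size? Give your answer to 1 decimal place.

7870·e^(0.0751t) = 3670·e^(0.108t)
7870/3670 = e^((0.108 − 0.0751)t) → ln(2.14441) = 0.0329·t
t = 0.76287 / 0.0329

t ≈ 23.2 years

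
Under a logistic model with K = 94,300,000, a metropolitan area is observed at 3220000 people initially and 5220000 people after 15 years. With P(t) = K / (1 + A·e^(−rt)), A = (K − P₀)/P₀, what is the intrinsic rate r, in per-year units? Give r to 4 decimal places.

A = (94300000 − 3220000)/3220000 = 28.28571
5220000 = 94300000/(1 + 28.28571·e^(−r·15)) → e^(−15r) = (18.06513 − 1)/28.28571 = 0.603313
r = −ln(0.603313)/15 = 0.50532/15

r ≈ 0.0337 per year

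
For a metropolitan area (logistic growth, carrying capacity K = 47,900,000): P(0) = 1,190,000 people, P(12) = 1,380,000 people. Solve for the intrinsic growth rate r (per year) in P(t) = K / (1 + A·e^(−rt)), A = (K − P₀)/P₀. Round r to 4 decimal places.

r ≈ 0.0127 per year

A = (47900000 − 1190000)/1190000 = 39.2521
1380000 = 47900000/(1 + 39.2521·e^(−r·12)) → e^(−12r) = (34.71014 − 1)/39.2521 = 0.858811
r = −ln(0.858811)/12 = 0.15221/12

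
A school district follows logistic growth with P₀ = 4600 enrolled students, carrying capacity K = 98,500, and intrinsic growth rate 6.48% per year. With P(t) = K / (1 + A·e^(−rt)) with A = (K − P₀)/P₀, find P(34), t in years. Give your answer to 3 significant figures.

≈ 30,300 enrolled students

A = (98500 − 4600)/4600 = 20.41304
P(34) = 98500 / (1 + 20.41304·e^(−0.0648·34)) = 98500 / (1 + 20.41304·0.110449)
= 98500 / 3.2546 ≈ 30264.82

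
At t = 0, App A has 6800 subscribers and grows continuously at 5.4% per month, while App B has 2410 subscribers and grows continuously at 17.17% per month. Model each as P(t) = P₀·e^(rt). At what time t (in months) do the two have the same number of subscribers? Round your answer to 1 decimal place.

6800·e^(0.054t) = 2410·e^(0.1717t)
6800/2410 = e^((0.1717 − 0.054)t) → ln(2.82158) = 0.1177·t
t = 1.0373 / 0.1177

t ≈ 8.8 months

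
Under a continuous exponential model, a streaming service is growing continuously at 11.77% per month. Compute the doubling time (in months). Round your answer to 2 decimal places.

doubling time ≈ 5.89 months

doubling time = ln(2) / |r| = 0.69315 / 0.1177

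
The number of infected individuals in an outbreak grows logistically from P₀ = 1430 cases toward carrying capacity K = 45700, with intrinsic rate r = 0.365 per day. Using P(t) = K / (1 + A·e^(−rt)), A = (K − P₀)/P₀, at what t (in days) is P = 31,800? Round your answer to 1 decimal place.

t ≈ 11.7 days

A = (45700 − 1430)/1430 = 30.95804
31800 = 45700/(1 + 30.95804·e^(−0.365t)) → 1 + 30.95804·e^(−0.365t) = 1.43711
e^(−0.365t) = 0.014119 → t = ln(70.82487)/0.365 = 4.26021/0.365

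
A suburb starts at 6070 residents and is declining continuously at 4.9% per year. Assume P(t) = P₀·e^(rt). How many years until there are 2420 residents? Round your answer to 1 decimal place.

t ≈ 18.8 years

2420 = 6070 · e^(-0.049·t)
t = ln(2420/6070) / -0.049 = ln(0.39868) / -0.049 = -0.91959 / -0.049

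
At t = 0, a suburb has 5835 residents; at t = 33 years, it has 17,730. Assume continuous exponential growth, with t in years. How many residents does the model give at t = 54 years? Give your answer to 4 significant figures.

r = ln(17730/5835) / 33 ≈ 0.033678 per year
P(54) = 5835 · e^(0.033678·54) = 5835 · 6.1634 ≈ 35963.42

≈ 35,960 residents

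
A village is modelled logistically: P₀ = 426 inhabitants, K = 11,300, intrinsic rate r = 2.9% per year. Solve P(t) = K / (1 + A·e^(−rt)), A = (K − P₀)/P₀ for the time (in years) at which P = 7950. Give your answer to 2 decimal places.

A = (11300 − 426)/426 = 25.52582
7950 = 11300/(1 + 25.52582·e^(−0.029t)) → 1 + 25.52582·e^(−0.029t) = 1.42138
e^(−0.029t) = 0.016508 → t = ln(60.5762)/0.029 = 4.1039/0.029

t ≈ 141.51 years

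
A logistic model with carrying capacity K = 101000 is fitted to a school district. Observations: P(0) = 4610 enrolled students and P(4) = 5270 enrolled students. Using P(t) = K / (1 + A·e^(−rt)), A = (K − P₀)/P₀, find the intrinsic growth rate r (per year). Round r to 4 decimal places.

r ≈ 0.0352 per year

A = (101000 − 4610)/4610 = 20.90889
5270 = 101000/(1 + 20.90889·e^(−r·4)) → e^(−4r) = (19.16509 − 1)/20.90889 = 0.868773
r = −ln(0.868773)/4 = 0.14067/4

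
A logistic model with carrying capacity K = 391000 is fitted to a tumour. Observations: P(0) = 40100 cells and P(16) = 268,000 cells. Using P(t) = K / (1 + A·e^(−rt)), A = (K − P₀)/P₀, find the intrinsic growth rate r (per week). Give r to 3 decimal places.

A = (391000 − 40100)/40100 = 8.75062
268000 = 391000/(1 + 8.75062·e^(−r·16)) → e^(−16r) = (1.45896 − 1)/8.75062 = 0.052448
r = −ln(0.052448)/16 = 2.94793/16

r ≈ 0.184 per week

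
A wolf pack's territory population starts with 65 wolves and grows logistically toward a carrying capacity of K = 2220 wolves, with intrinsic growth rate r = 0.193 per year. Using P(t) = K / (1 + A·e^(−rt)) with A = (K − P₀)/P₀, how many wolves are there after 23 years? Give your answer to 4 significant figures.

≈ 1,595 wolves

A = (2220 − 65)/65 = 33.15385
P(23) = 2220 / (1 + 33.15385·e^(−0.193·23)) = 2220 / (1 + 33.15385·0.011808)
= 2220 / 1.39147 ≈ 1595.43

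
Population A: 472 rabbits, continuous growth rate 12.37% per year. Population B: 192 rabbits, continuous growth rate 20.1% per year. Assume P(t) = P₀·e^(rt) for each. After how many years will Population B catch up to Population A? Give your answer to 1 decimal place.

472·e^(0.1237t) = 192·e^(0.201t)
472/192 = e^((0.201 − 0.1237)t) → ln(2.45833) = 0.0773·t
t = 0.89948 / 0.0773

t ≈ 11.6 years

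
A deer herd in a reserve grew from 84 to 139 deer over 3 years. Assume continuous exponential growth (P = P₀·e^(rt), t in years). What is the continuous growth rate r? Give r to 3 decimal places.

r ≈ 0.168 per year

139 = 84 · e^(r·3)
e^(3r) = 139/84 = 1.65476
r = ln(1.65476) / 3 = 0.50366 / 3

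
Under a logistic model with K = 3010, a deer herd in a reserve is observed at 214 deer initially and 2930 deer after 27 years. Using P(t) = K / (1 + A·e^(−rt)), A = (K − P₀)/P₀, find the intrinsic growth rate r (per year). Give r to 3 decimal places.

A = (3010 − 214)/214 = 13.06542
2930 = 3010/(1 + 13.06542·e^(−r·27)) → e^(−27r) = (1.0273 − 1)/13.06542 = 0.00209
r = −ln(0.00209)/27 = 6.1707/27

r ≈ 0.229 per year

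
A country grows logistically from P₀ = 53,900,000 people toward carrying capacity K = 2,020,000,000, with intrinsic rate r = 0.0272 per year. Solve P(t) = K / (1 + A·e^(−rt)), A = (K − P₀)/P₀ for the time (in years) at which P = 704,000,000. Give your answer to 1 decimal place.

t ≈ 109.2 years

A = (2020000000 − 53900000)/53900000 = 36.47681
704000000 = 2020000000/(1 + 36.47681·e^(−0.0272t)) → 1 + 36.47681·e^(−0.0272t) = 2.86932
e^(−0.0272t) = 0.051247 → t = ln(19.51343)/0.0272 = 2.9711/0.0272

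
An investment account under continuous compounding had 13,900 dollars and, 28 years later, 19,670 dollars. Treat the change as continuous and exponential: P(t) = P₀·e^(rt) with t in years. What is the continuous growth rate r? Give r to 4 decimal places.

19670 = 13900 · e^(r·28)
e^(28r) = 19670/13900 = 1.41511
r = ln(1.41511) / 28 = 0.34721 / 28

r ≈ 0.0124 per year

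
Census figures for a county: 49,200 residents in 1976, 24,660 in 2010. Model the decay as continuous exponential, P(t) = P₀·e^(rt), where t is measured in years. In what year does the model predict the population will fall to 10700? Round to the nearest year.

r = ln(24660/49200) / 34 = -0.69071/34 ≈ -0.020315 per year
t = ln(10700/49200) / r = -1.52565/-0.020315 ≈ 75.1 years after 1976

year 2051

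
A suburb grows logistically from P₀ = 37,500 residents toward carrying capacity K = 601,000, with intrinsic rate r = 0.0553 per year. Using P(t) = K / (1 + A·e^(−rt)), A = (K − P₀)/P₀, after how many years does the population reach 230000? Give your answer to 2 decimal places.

t ≈ 40.36 years

A = (601000 − 37500)/37500 = 15.02667
230000 = 601000/(1 + 15.02667·e^(−0.0553t)) → 1 + 15.02667·e^(−0.0553t) = 2.61304
e^(−0.0553t) = 0.107345 → t = ln(9.31572)/0.0553 = 2.2317/0.0553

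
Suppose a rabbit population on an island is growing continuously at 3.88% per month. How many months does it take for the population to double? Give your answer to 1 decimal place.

doubling time = ln(2) / |r| = 0.69315 / 0.0388

doubling time ≈ 17.9 months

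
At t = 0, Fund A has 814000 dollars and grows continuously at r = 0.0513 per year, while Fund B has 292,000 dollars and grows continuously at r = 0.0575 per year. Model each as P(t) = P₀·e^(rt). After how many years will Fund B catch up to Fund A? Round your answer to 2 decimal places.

t ≈ 165.36 years

814000·e^(0.0513t) = 292000·e^(0.0575t)
814000/292000 = e^((0.0575 − 0.0513)t) → ln(2.78767) = 0.0062·t
t = 1.02521 / 0.0062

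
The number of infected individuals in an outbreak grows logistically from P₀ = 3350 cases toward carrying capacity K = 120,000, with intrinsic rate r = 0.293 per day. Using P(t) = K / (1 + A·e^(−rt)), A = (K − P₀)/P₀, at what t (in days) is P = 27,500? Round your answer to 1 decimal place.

t ≈ 8.0 days

A = (120000 − 3350)/3350 = 34.8209
27500 = 120000/(1 + 34.8209·e^(−0.293t)) → 1 + 34.8209·e^(−0.293t) = 4.36364
e^(−0.293t) = 0.096598 → t = ln(10.35216)/0.293 = 2.3372/0.293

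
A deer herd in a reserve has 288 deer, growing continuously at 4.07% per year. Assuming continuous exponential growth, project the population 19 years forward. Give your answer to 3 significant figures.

≈ 624 deer

P(19) = 288 · e^(0.0407·19) = 288 · e^(0.7733)
= 288 · 2.16691 ≈ 624.07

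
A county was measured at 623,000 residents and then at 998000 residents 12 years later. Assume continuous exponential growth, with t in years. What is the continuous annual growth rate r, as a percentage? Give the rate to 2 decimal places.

r ≈ 3.93% per year

998000 = 623000 · e^(r·12)
e^(12r) = 998000/623000 = 1.60193
r = ln(1.60193) / 12 = 0.47121 / 12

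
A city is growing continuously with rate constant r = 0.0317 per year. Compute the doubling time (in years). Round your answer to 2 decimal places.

doubling time = ln(2) / |r| = 0.69315 / 0.0317

doubling time ≈ 21.87 years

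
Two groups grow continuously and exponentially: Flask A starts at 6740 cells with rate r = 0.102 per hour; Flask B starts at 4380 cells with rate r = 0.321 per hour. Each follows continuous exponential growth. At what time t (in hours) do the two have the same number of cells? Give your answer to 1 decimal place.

6740·e^(0.102t) = 4380·e^(0.321t)
6740/4380 = e^((0.321 − 0.102)t) → ln(1.53881) = 0.219·t
t = 0.43101 / 0.219

t ≈ 2.0 hours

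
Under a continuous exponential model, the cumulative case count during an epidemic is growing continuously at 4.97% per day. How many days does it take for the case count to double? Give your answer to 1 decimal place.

doubling time = ln(2) / |r| = 0.69315 / 0.0497

doubling time ≈ 13.9 days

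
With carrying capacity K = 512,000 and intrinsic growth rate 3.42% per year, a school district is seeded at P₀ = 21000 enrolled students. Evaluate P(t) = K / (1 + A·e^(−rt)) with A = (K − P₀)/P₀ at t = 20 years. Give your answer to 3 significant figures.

≈ 40,000 enrolled students

A = (512000 − 21000)/21000 = 23.38095
P(20) = 512000 / (1 + 23.38095·e^(−0.0342·20)) = 512000 / (1 + 23.38095·0.504595)
= 512000 / 12.7979 ≈ 40006.56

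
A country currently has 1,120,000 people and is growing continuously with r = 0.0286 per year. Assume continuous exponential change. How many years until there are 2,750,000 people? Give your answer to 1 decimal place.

t ≈ 31.4 years

2750000 = 1120000 · e^(0.0286·t)
t = ln(2750000/1120000) / 0.0286 = ln(2.45536) / 0.0286 = 0.89827 / 0.0286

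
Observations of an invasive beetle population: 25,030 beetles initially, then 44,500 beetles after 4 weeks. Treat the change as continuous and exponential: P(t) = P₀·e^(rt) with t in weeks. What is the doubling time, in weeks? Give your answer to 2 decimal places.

r = ln(44500/25030) / 4 = ln(1.77787) / 4 ≈ 0.143854 per week
doubling time = ln 2 / |r| = 0.69315 / 0.143854

doubling time ≈ 4.82 weeks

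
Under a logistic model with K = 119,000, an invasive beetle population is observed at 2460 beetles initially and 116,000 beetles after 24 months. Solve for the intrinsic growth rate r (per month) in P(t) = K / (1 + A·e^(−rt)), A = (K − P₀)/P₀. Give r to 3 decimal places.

r ≈ 0.313 per month

A = (119000 − 2460)/2460 = 47.37398
116000 = 119000/(1 + 47.37398·e^(−r·24)) → e^(−24r) = (1.02586 − 1)/47.37398 = 0.000546
r = −ln(0.000546)/24 = 7.51305/24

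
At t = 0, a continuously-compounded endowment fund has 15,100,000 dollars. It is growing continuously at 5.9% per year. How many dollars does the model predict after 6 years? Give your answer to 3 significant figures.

P(6) = 15100000 · e^(0.059·6) = 15100000 · e^(0.354)
= 15100000 · 1.42476 ≈ 21513803.32

≈ 21,500,000 dollars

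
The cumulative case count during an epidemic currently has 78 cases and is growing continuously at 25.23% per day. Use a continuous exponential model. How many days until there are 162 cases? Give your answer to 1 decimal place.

162 = 78 · e^(0.2523·t)
t = ln(162/78) / 0.2523 = ln(2.07692) / 0.2523 = 0.73089 / 0.2523

t ≈ 2.9 days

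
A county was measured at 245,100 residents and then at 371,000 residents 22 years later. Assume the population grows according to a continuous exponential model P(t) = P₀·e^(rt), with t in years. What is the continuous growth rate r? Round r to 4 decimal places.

371000 = 245100 · e^(r·22)
e^(22r) = 371000/245100 = 1.51367
r = ln(1.51367) / 22 = 0.41454 / 22

r ≈ 0.0188 per year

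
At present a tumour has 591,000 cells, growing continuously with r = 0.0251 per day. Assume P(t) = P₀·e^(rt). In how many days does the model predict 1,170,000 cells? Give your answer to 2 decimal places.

1170000 = 591000 · e^(0.0251·t)
t = ln(1170000/591000) / 0.0251 = ln(1.9797) / 0.0251 = 0.68294 / 0.0251

t ≈ 27.21 days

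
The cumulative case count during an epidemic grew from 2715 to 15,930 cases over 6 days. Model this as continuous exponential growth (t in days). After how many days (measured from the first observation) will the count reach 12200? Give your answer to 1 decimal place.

t ≈ 5.1 days

r = ln(15930/2715) / 6 ≈ 0.294902 per day
t = ln(12200/2715) / r = 1.50264 / 0.294902 ≈ 5.095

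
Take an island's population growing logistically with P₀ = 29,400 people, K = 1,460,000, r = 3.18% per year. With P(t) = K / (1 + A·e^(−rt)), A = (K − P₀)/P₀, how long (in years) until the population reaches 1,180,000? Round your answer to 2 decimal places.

A = (1460000 − 29400)/29400 = 48.65986
1180000 = 1460000/(1 + 48.65986·e^(−0.0318t)) → 1 + 48.65986·e^(−0.0318t) = 1.23729
e^(−0.0318t) = 0.004876 → t = ln(205.06657)/0.0318 = 5.32333/0.0318

t ≈ 167.40 years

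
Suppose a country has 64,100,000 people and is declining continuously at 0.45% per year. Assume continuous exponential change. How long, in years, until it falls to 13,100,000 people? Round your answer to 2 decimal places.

t ≈ 352.85 years

13100000 = 64100000 · e^(-0.0045·t)
t = ln(13100000/64100000) / -0.0045 = ln(0.20437) / -0.0045 = -1.58783 / -0.0045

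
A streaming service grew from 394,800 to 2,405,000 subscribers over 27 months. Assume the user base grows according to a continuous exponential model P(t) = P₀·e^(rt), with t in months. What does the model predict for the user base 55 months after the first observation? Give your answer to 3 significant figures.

≈ 15,700,000 subscribers

r = ln(2405000/394800) / 27 ≈ 0.066923 per month
P(55) = 394800 · e^(0.066923·55) = 394800 · 39.67713 ≈ 15664530.6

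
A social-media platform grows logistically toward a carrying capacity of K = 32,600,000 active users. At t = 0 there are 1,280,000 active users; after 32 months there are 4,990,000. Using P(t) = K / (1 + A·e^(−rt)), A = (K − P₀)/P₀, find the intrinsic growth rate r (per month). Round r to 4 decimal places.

r ≈ 0.0465 per month

A = (32600000 − 1280000)/1280000 = 24.46875
4990000 = 32600000/(1 + 24.46875·e^(−r·32)) → e^(−32r) = (6.53307 − 1)/24.46875 = 0.226128
r = −ln(0.226128)/32 = 1.48665/32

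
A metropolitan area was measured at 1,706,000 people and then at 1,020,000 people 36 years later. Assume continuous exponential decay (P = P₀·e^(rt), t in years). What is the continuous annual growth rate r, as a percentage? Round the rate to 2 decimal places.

r ≈ -1.43% per year

1020000 = 1706000 · e^(r·36)
e^(36r) = 1020000/1706000 = 0.59789
r = ln(0.59789) / 36 = -0.51435 / 36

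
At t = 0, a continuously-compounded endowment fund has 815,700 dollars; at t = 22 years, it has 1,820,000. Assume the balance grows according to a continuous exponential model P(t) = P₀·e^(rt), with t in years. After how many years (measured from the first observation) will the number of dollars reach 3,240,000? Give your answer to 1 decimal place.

r = ln(1820000/815700) / 22 ≈ 0.036479 per year
t = ln(3240000/815700) / r = 1.37928 / 0.036479 ≈ 37.81

t ≈ 37.8 years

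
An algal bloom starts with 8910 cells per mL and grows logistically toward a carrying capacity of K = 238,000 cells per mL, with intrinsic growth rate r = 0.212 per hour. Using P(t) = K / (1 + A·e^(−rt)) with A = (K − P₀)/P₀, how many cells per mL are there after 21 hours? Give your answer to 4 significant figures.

≈ 183,100 cells per mL

A = (238000 − 8910)/8910 = 25.71156
P(21) = 238000 / (1 + 25.71156·e^(−0.212·21)) = 238000 / (1 + 25.71156·0.011655)
= 238000 / 1.29967 ≈ 183122.81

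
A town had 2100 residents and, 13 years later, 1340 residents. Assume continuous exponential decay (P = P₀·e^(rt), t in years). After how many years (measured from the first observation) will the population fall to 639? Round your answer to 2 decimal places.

t ≈ 34.43 years

r = ln(1340/2100) / 13 ≈ -0.034559 per year
t = ln(639/2100) / r = -1.18979 / -0.034559 ≈ 34.428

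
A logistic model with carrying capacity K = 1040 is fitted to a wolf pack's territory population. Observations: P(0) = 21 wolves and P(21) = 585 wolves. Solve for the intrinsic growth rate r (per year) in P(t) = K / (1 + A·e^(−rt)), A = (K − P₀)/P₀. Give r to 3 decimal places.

r ≈ 0.197 per year

A = (1040 − 21)/21 = 48.52381
585 = 1040/(1 + 48.52381·e^(−r·21)) → e^(−21r) = (1.77778 − 1)/48.52381 = 0.016029
r = −ln(0.016029)/21 = 4.13337/21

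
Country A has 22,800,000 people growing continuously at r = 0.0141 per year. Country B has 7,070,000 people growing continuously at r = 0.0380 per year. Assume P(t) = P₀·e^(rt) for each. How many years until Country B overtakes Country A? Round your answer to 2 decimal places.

t ≈ 48.99 years

22800000·e^(0.0141t) = 7070000·e^(0.038t)
22800000/7070000 = e^((0.038 − 0.0141)t) → ln(3.22489) = 0.0239·t
t = 1.1709 / 0.0239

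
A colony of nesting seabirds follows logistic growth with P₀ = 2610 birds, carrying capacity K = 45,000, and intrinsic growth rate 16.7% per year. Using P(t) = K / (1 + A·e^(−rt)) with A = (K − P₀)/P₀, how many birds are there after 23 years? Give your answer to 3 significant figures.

A = (45000 − 2610)/2610 = 16.24138
P(23) = 45000 / (1 + 16.24138·e^(−0.167·23)) = 45000 / (1 + 16.24138·0.021472)
= 45000 / 1.34874 ≈ 33364.55

≈ 33,400 birds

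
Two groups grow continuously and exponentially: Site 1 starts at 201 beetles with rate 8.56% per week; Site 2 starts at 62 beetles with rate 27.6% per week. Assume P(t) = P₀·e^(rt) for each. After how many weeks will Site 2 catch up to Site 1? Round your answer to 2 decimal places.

201·e^(0.0856t) = 62·e^(0.276t)
201/62 = e^((0.276 − 0.0856)t) → ln(3.24194) = 0.1904·t
t = 1.17617 / 0.1904

t ≈ 6.18 weeks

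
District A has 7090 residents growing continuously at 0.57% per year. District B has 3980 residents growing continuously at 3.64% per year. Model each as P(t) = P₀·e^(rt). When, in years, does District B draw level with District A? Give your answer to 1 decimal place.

7090·e^(0.0057t) = 3980·e^(0.0364t)
7090/3980 = e^((0.0364 − 0.0057)t) → ln(1.78141) = 0.0307·t
t = 0.5774 / 0.0307

t ≈ 18.8 years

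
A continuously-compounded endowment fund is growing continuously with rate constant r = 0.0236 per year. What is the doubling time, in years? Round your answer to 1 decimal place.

doubling time = ln(2) / |r| = 0.69315 / 0.0236

doubling time ≈ 29.4 years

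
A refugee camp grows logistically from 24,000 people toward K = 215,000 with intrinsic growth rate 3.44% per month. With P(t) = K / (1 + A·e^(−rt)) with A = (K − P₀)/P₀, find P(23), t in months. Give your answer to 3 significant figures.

≈ 46,700 people

A = (215000 − 24000)/24000 = 7.95833
P(23) = 215000 / (1 + 7.95833·e^(−0.0344·23)) = 215000 / (1 + 7.95833·0.453301)
= 215000 / 4.60752 ≈ 46662.88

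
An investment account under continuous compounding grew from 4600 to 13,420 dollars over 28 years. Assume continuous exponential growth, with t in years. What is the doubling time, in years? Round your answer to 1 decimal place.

doubling time ≈ 18.1 years

r = ln(13420/4600) / 28 = ln(2.91739) / 28 ≈ 0.038239 per year
doubling time = ln 2 / |r| = 0.69315 / 0.038239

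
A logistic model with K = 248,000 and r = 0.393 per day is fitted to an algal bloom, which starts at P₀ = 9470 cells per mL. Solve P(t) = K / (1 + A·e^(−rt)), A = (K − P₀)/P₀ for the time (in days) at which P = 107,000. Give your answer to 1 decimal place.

t ≈ 7.5 days

A = (248000 − 9470)/9470 = 25.18796
107000 = 248000/(1 + 25.18796·e^(−0.393t)) → 1 + 25.18796·e^(−0.393t) = 2.31776
e^(−0.393t) = 0.052317 → t = ln(19.11427)/0.393 = 2.95044/0.393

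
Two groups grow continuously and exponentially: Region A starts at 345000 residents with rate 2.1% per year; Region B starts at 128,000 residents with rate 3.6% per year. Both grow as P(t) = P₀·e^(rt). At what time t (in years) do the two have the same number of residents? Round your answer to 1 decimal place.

t ≈ 66.1 years

345000·e^(0.021t) = 128000·e^(0.036t)
345000/128000 = e^((0.036 − 0.021)t) → ln(2.69531) = 0.015·t
t = 0.99151 / 0.015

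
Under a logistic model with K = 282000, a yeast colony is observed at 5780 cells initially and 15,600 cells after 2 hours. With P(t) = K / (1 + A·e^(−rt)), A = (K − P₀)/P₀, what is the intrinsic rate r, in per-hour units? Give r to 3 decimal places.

r ≈ 0.515 per hour

A = (282000 − 5780)/5780 = 47.78893
15600 = 282000/(1 + 47.78893·e^(−r·2)) → e^(−2r) = (18.07692 − 1)/47.78893 = 0.357341
r = −ln(0.357341)/2 = 1.02907/2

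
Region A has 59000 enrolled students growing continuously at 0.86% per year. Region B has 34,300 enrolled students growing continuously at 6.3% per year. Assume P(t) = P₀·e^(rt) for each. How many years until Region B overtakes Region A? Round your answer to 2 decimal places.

t ≈ 9.97 years

59000·e^(0.0086t) = 34300·e^(0.063t)
59000/34300 = e^((0.063 − 0.0086)t) → ln(1.72012) = 0.0544·t
t = 0.54239 / 0.0544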